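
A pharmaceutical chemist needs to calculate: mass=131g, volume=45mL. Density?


ρ = mass/volume
= 131/45
= 2.911 g/mL

2.911 g/mL


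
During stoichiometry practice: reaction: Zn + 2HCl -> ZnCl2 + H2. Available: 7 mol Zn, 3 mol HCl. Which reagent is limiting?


Mole ratio available / coefficient:
  Zn: 7/1 = 7.000
  HCl: 3/2 = 1.500
Smaller ratio is limiting.

HCl


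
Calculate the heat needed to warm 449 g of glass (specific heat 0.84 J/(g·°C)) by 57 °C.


q = mcΔT = 449 × 0.84 × 57
= 21498.12 J

21498.12 J


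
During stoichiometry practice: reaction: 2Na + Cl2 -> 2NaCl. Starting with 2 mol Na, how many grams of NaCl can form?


Mole ratio NaCl:Na = 2:2
n(NaCl) = 2 × 2/2 = 2.000 mol
mass = 2.000 × 58.44 = 116.88 g

116.88 g


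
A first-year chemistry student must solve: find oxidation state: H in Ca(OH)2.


H is +1 with nonmetals
Oxidation number: +1

+1


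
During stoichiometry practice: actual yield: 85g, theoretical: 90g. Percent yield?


% yield = actual/theoretical × 100
= 85/90 × 100
= 94.44%

94.44%


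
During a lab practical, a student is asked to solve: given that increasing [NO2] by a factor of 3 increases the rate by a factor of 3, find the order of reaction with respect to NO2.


rate ∝ [NO2]^n
3^n = 3 → n = 1
Order in NO2: 1

1


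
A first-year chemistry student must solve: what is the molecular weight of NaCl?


M(NaCl) = 1×22.99 + 1×35.45
= 22.99 + 35.45
= 58.44 g/mol

58.44 g/mol


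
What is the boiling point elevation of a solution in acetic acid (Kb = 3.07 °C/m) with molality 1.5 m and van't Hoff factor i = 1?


ΔTb = Kb × m × i
= 3.07 × 1.5 × 1
= 4.605 °C

4.605 °C


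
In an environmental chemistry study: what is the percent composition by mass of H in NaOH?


M(NaOH) = 1×22.99 + 1×16.0 + 1×1.008 = 39.998 g/mol
Mass of H = 1 × 1.008 = 1.008 g/mol
% H = 1.008/39.998 × 100 = 2.52%

2.52%


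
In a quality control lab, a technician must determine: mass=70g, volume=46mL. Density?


ρ = mass/volume
= 70/46
= 1.522 g/mL

1.522 g/mL


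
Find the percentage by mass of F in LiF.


M(LiF) = 1×6.94 + 1×19.0 = 25.94 g/mol
Mass of F = 1 × 19.0 = 19.00 g/mol
% F = 19.00/25.94 × 100 = 73.25%

73.25%


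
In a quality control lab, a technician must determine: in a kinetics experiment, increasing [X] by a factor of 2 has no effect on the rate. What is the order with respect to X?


rate ∝ [X]^n
rate ∝ [X]^0
Order in X: 0

0


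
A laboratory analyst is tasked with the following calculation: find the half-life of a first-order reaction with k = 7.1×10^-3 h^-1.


t½ = ln2/k = 0.693147/(7.1×10^-3 h^-1)
= 97.63 h

97.63 h


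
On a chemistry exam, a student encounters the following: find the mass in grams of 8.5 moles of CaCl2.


M(CaCl2) = 110.98 g/mol
mass = n × M = 8.5 × 110.98 = 943.33 g

943.33 g


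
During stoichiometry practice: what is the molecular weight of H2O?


M(H2O) = 2×1.008 + 1×16.0
= 2.02 + 16.0
= 18.02 g/mol

18.02 g/mol


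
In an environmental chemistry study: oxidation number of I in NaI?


halide: -1
Oxidation number: -1

-1


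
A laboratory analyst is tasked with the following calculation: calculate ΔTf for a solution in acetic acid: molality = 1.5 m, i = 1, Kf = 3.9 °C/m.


ΔTf = Kf × m × i
= 3.9 × 1.5 × 1
= 5.85 °C

5.85 °C


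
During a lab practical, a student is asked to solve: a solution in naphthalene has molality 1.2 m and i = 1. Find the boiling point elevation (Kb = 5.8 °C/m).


ΔTb = Kb × m × i
= 5.8 × 1.2 × 1
= 6.96 °C

6.96 °C


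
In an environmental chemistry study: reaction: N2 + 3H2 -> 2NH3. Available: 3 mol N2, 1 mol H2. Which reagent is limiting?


Mole ratio available / coefficient:
  N2: 3/1 = 3.000
  H2: 1/3 = 0.333
Smaller ratio is limiting.

H2


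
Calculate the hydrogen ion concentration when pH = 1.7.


[H+] = 10^(-pH) = 10^(-1.7)
= 2.0×10^-2 M

2.0×10^-2 M


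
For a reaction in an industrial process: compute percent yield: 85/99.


% yield = actual/theoretical × 100
= 85/99 × 100
= 85.86%

85.86%


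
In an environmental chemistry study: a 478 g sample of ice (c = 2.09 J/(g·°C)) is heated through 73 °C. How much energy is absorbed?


q = mcΔT = 478 × 2.09 × 73
= 72928.46 J

72928.46 J


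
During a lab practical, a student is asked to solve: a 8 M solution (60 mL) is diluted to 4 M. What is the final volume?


C1V1 = C2V2
8 × 60 = 4 × V2
V2 = 480/4 = 120.0 mL

120.0 mL


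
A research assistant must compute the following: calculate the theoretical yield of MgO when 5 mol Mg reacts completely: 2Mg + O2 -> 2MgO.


Mole ratio MgO:Mg = 2:2
n(MgO) = 5 × 2/2 = 5.000 mol
mass = 5.000 × 40.31 = 201.55 g

201.55 g


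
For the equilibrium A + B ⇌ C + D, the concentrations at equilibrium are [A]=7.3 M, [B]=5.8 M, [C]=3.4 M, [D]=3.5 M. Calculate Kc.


Kc = [C][D]/([A][B])
= (3.4^1 × 3.5^1)/(7.3^1 × 5.8^1)
= 11.9/42.34
= 0.2811

0.2811


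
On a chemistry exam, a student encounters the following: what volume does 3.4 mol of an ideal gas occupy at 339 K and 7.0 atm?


PV = nRT  (R = 0.08206 L·atm/(mol·K))
V = nRT/P = 3.4×0.08206×339/7.0
= 13.512 L

13.512 L


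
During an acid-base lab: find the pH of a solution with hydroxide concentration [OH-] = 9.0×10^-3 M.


pOH = -log10([OH-]) = -log10(9.0×10^-3)
= 3 - log10(9.0) = 2.05
pH = 14 - pOH = 14 - 2.05 = 11.95

11.95


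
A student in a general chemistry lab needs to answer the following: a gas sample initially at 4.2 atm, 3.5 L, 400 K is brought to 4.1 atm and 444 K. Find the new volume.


P1V1/T1 = P2V2/T2
V2 = P1V1T2/(T1P2)
= 4.2×3.5×444/(400×4.1)
= 3.98 L

3.98 L


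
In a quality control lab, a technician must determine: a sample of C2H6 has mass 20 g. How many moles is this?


M(C2H6) = 30.07 g/mol
n = mass/M = 20/30.07 = 0.6651 mol

0.6651 mol


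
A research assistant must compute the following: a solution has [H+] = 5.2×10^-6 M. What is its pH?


pH = -log10([H+]) = -log10(5.2×10^-6)
= 6 - log10(5.2)
= 6 - 0.72
= 5.28

5.28


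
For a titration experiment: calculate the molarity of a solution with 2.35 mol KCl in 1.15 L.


M = n/V = 2.35/1.15 = 2.043 mol/L

2.043 M


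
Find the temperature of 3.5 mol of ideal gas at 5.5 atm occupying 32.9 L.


PV = nRT  (R = 0.08206 L·atm/(mol·K))
T = PV/(nR) = 5.5×32.9/(3.5×0.08206)
= 180.95/0.287210
= 630.03 K

630.03 K


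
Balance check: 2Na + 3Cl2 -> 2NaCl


Equation: 2Na + 3Cl2 -> 2NaCl
Check atoms: Cl: 6≠2, Na: 2=2
Not balanced

No, not balanced


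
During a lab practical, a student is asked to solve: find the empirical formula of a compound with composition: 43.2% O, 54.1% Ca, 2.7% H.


Assume 100 g sample. Moles of each element:
  O: 43.2/16.0 = 2.7 mol
  Ca: 54.1/40.08 = 1.35 mol
  H: 2.7/1.008 = 2.679 mol
Divide by smallest (1.35):
  O: 2.7/1.35 = 2.0
  Ca: 1.35/1.35 = 1.0
  H: 2.679/1.35 = 1.98
Empirical formula: CaO2H2

CaO2H2


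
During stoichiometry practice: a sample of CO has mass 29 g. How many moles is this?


M(CO) = 28.01 g/mol
n = mass/M = 29/28.01 = 1.0353 mol

1.0353 mol


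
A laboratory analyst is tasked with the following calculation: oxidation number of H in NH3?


H is +1 with nonmetals
Oxidation number: +1

+1


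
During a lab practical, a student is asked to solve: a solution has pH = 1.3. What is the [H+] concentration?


[H+] = 10^(-pH) = 10^(-1.3)
= 5.01×10^-2 M

5.01×10^-2 M


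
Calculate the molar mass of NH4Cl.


M(NH4Cl) = 1×14.01 + 4×1.008 + 1×35.45
= 14.01 + 4.03 + 35.45
= 53.49 g/mol

53.49 g/mol


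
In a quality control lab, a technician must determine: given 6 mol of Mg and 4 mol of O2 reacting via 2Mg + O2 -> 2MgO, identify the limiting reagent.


Mole ratio available / coefficient:
  Mg: 6/2 = 3.000
  O2: 4/1 = 4.000
Smaller ratio is limiting.

Mg


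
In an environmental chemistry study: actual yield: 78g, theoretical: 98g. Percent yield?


% yield = actual/theoretical × 100
= 78/98 × 100
= 79.59%

79.59%


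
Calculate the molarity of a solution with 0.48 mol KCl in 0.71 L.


M = n/V = 0.48/0.71 = 0.676 mol/L

0.676 M


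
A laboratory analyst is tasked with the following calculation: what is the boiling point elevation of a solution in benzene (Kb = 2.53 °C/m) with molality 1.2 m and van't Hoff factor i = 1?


ΔTb = Kb × m × i
= 2.53 × 1.2 × 1
= 3.036 °C

3.036 °C


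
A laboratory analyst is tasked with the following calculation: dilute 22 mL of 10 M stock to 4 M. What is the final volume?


C1V1 = C2V2
10 × 22 = 4 × V2
V2 = 220/4 = 55.0 mL

55.0 mL


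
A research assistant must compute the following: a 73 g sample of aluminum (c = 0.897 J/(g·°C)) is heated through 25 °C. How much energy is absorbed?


q = mcΔT = 73 × 0.897 × 25
= 1637.03 J

1637.03 J


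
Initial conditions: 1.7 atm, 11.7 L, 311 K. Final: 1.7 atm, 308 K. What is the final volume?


P1V1/T1 = P2V2/T2
V2 = P1V1T2/(T1P2)
= 1.7×11.7×308/(311×1.7)
= 11.587 L

11.587 L


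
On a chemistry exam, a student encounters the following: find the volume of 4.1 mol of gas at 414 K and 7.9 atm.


PV = nRT  (R = 0.08206 L·atm/(mol·K))
V = nRT/P = 4.1×0.08206×414/7.9
= 17.631 L

17.631 L


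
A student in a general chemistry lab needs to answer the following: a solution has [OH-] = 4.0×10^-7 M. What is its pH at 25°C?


pOH = -log10([OH-]) = -log10(4.0×10^-7)
= 7 - log10(4.0) = 6.4
pH = 14 - pOH = 14 - 6.4 = 7.6

7.6


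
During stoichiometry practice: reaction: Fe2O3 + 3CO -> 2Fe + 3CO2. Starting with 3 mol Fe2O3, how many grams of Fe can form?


Mole ratio Fe:Fe2O3 = 2:1
n(Fe) = 3 × 2/1 = 6.000 mol
mass = 6.000 × 55.85 = 335.1 g

335.1 g


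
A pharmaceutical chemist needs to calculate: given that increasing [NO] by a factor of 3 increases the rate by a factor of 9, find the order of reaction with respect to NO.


rate ∝ [NO]^n
3^n = 9 → n = 2
Order in NO: 2

2


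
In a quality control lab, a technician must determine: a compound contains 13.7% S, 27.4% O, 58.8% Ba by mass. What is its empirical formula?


Assume 100 g sample. Moles of each element:
  S: 13.7/32.07 = 0.427 mol
  O: 27.4/16.0 = 1.712 mol
  Ba: 58.8/137.33 = 0.428 mol
Divide by smallest (0.427):
  S: 0.427/0.427 = 1.0
  O: 1.712/0.427 = 4.01
  Ba: 0.428/0.427 = 1.0
Empirical formula: BaSO4

BaSO4


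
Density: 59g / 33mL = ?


ρ = mass/volume
= 59/33
= 1.788 g/mL

1.788 g/mL


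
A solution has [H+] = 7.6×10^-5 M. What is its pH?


pH = -log10([H+]) = -log10(7.6×10^-5)
= 5 - log10(7.6)
= 5 - 0.88
= 4.12

4.12


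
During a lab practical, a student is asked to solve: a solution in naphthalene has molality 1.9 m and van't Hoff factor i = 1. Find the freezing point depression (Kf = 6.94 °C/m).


ΔTf = Kf × m × i
= 6.94 × 1.9 × 1
= 13.186 °C

13.186 °C


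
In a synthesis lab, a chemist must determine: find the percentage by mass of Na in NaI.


M(NaI) = 1×22.99 + 1×126.9 = 149.89 g/mol
Mass of Na = 1 × 22.99 = 22.99 g/mol
% Na = 22.99/149.89 × 100 = 15.34%

15.34%


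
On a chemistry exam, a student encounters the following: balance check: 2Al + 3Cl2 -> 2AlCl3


Equation: 2Al + 3Cl2 -> 2AlCl3
Check atoms: Al: 2=2, Cl: 6=6
Balanced

Yes, balanced


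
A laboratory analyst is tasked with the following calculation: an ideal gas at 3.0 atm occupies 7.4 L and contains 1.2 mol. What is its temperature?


PV = nRT  (R = 0.08206 L·atm/(mol·K))
T = PV/(nR) = 3.0×7.4/(1.2×0.08206)
= 22.20/0.098472
= 225.44 K

225.44 K


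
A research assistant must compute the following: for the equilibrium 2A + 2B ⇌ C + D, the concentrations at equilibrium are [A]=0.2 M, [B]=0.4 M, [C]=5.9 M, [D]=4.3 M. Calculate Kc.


Kc = [C][D]/([A]^2[B]^2)
= (5.9^1 × 4.3^1)/(0.2^2 × 0.4^2)
= 25.37/0.0064
= 3964

3964


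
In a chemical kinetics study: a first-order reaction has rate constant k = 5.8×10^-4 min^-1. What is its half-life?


t½ = ln2/k = 0.693147/(5.8×10^-4 min^-1)
= 1195 min

1195 min


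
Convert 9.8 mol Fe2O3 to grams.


M(Fe2O3) = 159.7 g/mol
mass = n × M = 9.8 × 159.7 = 1565.06 g

1565.06 g


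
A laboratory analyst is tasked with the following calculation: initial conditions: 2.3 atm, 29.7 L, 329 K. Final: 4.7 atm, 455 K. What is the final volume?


P1V1/T1 = P2V2/T2
V2 = P1V1T2/(T1P2)
= 2.3×29.7×455/(329×4.7)
= 20.1 L

20.1 L


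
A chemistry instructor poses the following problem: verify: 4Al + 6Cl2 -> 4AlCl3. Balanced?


Equation: 4Al + 6Cl2 -> 4AlCl3
Check atoms: Al: 4=4, Cl: 12=12
Balanced

Yes, balanced


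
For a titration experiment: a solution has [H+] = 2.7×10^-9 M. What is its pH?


pH = -log10([H+]) = -log10(2.7×10^-9)
= 9 - log10(2.7)
= 9 - 0.43
= 8.57

8.57


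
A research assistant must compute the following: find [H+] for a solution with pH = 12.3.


[H+] = 10^(-pH) = 10^(-12.3)
= 5.01×10^-13 M

5.01×10^-13 M


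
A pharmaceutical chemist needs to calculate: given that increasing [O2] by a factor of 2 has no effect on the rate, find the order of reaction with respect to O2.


rate ∝ [O2]^n
rate ∝ [O2]^0
Order in O2: 0

0


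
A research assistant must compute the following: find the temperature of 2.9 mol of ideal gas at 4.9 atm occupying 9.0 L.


PV = nRT  (R = 0.08206 L·atm/(mol·K))
T = PV/(nR) = 4.9×9.0/(2.9×0.08206)
= 44.10/0.237974
= 185.31 K

185.31 K


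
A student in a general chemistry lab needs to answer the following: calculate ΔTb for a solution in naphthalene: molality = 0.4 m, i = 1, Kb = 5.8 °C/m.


ΔTb = Kb × m × i
= 5.8 × 0.4 × 1
= 2.32 °C

2.32 °C


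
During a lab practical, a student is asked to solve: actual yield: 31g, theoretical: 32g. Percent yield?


% yield = actual/theoretical × 100
= 31/32 × 100
= 96.88%

96.88%


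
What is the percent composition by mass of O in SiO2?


M(SiO2) = 1×28.09 + 2×16.0 = 60.09 g/mol
Mass of O = 2 × 16.0 = 32.00 g/mol
% O = 32.00/60.09 × 100 = 53.25%

53.25%


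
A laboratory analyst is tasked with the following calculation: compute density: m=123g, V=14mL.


ρ = mass/volume
= 123/14
= 8.786 g/mL

8.786 g/mL


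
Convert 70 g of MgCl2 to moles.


M(MgCl2) = 95.21 g/mol
n = mass/M = 70/95.21 = 0.7352 mol

0.7352 mol


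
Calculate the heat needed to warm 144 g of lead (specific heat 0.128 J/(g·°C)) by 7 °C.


q = mcΔT = 144 × 0.128 × 7
= 129.02 J

129.02 J


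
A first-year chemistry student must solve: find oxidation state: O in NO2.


O is usually -2
Oxidation number: -2

-2


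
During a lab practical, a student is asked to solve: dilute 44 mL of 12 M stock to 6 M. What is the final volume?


C1V1 = C2V2
12 × 44 = 6 × V2
V2 = 528/6 = 88.0 mL

88.0 mL


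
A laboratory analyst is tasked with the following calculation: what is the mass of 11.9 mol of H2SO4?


M(H2SO4) = 98.09 g/mol
mass = n × M = 11.9 × 98.09 = 1167.27 g

1167.27 g


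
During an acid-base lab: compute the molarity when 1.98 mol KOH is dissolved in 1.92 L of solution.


M = n/V = 1.98/1.92 = 1.031 mol/L

1.031 M


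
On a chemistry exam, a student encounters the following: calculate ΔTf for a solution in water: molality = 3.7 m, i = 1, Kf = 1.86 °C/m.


ΔTf = Kf × m × i
= 1.86 × 3.7 × 1
= 6.882 °C

6.882 °C


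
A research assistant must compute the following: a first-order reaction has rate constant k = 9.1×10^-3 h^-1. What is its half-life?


t½ = ln2/k = 0.693147/(9.1×10^-3 h^-1)
= 76.17 h

76.17 h


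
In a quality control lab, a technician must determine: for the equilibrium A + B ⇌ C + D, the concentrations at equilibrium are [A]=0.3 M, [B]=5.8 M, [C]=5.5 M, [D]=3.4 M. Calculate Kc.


Kc = [C][D]/([A][B])
= (5.5^1 × 3.4^1)/(0.3^1 × 5.8^1)
= 18.7/1.74
= 10.75

10.75


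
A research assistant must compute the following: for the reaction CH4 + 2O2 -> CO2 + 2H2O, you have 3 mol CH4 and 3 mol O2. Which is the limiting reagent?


Mole ratio available / coefficient:
  CH4: 3/1 = 3.000
  O2: 3/2 = 1.500
Smaller ratio is limiting.

O2


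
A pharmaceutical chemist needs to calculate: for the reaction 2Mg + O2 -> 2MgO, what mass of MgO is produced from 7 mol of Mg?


Mole ratio MgO:Mg = 2:2
n(MgO) = 7 × 2/2 = 7.000 mol
mass = 7.000 × 40.31 = 282.17 g

282.17 g


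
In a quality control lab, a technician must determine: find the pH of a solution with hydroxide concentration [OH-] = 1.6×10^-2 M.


pOH = -log10([OH-]) = -log10(1.6×10^-2)
= 2 - log10(1.6) = 1.8
pH = 14 - pOH = 14 - 1.8 = 12.2

12.2


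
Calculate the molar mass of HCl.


M(HCl) = 1×1.008 + 1×35.45
= 1.01 + 35.45
= 36.46 g/mol

36.46 g/mol


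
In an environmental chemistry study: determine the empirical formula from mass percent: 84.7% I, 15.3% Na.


Assume 100 g sample. Moles of each element:
  I: 84.7/126.9 = 0.667 mol
  Na: 15.3/22.99 = 0.666 mol
Divide by smallest (0.666):
  I: 0.667/0.666 = 1.0
  Na: 0.666/0.666 = 1.0
Empirical formula: NaI

NaI


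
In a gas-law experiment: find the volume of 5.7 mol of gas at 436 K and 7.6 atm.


PV = nRT  (R = 0.08206 L·atm/(mol·K))
V = nRT/P = 5.7×0.08206×436/7.6
= 26.834 L

26.834 L


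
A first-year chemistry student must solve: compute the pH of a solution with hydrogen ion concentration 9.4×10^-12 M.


pH = -log10([H+]) = -log10(9.4×10^-12)
= 12 - log10(9.4)
= 12 - 0.97
= 11.03

11.03


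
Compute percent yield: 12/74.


% yield = actual/theoretical × 100
= 12/74 × 100
= 16.22%

16.22%


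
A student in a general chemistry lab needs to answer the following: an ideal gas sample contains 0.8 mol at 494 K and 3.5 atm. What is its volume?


PV = nRT  (R = 0.08206 L·atm/(mol·K))
V = nRT/P = 0.8×0.08206×494/3.5
= 9.266 L

9.266 L


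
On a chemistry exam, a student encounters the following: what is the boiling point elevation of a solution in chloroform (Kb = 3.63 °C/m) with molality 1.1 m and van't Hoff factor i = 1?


ΔTb = Kb × m × i
= 3.63 × 1.1 × 1
= 3.993 °C

3.993 °C


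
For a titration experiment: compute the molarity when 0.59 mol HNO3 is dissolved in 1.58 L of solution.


M = n/V = 0.59/1.58 = 0.373 mol/L

0.373 M


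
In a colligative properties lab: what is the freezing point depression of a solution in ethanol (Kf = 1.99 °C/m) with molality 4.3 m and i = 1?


ΔTf = Kf × m × i
= 1.99 × 4.3 × 1
= 8.557 °C

8.557 °C


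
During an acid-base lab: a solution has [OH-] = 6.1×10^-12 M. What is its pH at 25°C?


pOH = -log10([OH-]) = -log10(6.1×10^-12)
= 12 - log10(6.1) = 11.21
pH = 14 - pOH = 14 - 11.21 = 2.79

2.79


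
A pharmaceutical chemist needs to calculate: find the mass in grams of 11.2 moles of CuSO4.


M(CuSO4) = 159.62 g/mol
mass = n × M = 11.2 × 159.62 = 1787.74 g

1787.74 g


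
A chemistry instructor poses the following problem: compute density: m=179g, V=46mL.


ρ = mass/volume
= 179/46
= 3.891 g/mL

3.891 g/mL


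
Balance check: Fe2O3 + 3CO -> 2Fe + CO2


Equation: Fe2O3 + 3CO -> 2Fe + CO2
Check atoms: C: 3≠1, Fe: 2=2, O: 6≠2
Not balanced

No, not balanced


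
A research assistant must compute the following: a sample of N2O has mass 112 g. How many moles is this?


M(N2O) = 44.02 g/mol
n = mass/M = 112/44.02 = 2.5443 mol

2.5443 mol


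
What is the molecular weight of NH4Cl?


M(NH4Cl) = 1×14.01 + 4×1.008 + 1×35.45
= 14.01 + 4.03 + 35.45
= 53.49 g/mol

53.49 g/mol


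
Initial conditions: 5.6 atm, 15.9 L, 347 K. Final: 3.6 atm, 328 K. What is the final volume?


P1V1/T1 = P2V2/T2
V2 = P1V1T2/(T1P2)
= 5.6×15.9×328/(347×3.6)
= 23.379 L

23.379 L


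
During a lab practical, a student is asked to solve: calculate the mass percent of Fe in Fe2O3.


M(Fe2O3) = 2×55.85 + 3×16.0 = 159.70 g/mol
Mass of Fe = 2 × 55.85 = 111.70 g/mol
% Fe = 111.70/159.70 × 100 = 69.94%

69.94%


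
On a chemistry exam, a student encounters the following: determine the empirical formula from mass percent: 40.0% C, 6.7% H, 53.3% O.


Assume 100 g sample. Moles of each element:
  C: 40.0/12.01 = 3.331 mol
  H: 6.7/1.008 = 6.647 mol
  O: 53.3/16.0 = 3.331 mol
Divide by smallest (3.331):
  C: 3.331/3.331 = 1.0
  H: 6.647/3.331 = 2.0
  O: 3.331/3.331 = 1.0
Empirical formula: CH2O

CH2O


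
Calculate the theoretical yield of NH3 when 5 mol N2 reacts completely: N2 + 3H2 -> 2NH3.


Mole ratio NH3:N2 = 2:1
n(NH3) = 5 × 2/1 = 10.000 mol
mass = 10.000 × 17.03 = 170.3 g

170.3 g


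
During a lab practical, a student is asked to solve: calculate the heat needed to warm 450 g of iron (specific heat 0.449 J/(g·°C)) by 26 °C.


q = mcΔT = 450 × 0.449 × 26
= 5253.30 J

5253.30 J


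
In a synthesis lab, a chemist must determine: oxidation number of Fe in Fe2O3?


2x + 3(-2) = 0, so x = +3
Oxidation number: +3

+3


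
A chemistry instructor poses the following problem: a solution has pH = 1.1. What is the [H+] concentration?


[H+] = 10^(-pH) = 10^(-1.1)
= 7.94×10^-2 M

7.94×10^-2 M


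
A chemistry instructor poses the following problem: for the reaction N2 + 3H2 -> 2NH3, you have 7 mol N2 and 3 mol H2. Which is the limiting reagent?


Mole ratio available / coefficient:
  N2: 7/1 = 7.000
  H2: 3/3 = 1.000
Smaller ratio is limiting.

H2


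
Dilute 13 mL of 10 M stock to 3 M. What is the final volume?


C1V1 = C2V2
10 × 13 = 3 × V2
V2 = 130/3 = 43.33 mL

43.33 mL


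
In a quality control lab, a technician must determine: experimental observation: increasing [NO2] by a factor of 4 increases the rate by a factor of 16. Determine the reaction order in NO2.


rate ∝ [NO2]^n
4^n = 16 → n = 2
Order in NO2: 2

2


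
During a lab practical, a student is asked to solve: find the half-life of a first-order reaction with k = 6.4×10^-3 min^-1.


t½ = ln2/k = 0.693147/(6.4×10^-3 min^-1)
= 108.3 min

108.3 min


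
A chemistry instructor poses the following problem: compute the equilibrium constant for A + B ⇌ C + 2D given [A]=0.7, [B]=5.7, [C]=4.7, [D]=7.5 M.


Kc = [C][D]^2/([A][B])
= (4.7^1 × 7.5^2)/(0.7^1 × 5.7^1)
= 264.375/3.99
= 66.26

66.26


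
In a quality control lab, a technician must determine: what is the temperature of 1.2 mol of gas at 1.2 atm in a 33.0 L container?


PV = nRT  (R = 0.08206 L·atm/(mol·K))
T = PV/(nR) = 1.2×33.0/(1.2×0.08206)
= 39.60/0.098472
= 402.14 K

402.14 K


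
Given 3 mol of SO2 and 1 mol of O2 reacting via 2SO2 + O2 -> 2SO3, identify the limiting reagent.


Mole ratio available / coefficient:
  SO2: 3/2 = 1.500
  O2: 1/1 = 1.000
Smaller ratio is limiting.

O2


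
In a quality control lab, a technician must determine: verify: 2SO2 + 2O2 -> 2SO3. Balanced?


Equation: 2SO2 + 2O2 -> 2SO3
Check atoms: O: 8≠6, S: 2=2
Not balanced

No, not balanced


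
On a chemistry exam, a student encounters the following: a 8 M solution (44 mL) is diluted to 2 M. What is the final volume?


C1V1 = C2V2
8 × 44 = 2 × V2
V2 = 352/2 = 176.0 mL

176.0 mL


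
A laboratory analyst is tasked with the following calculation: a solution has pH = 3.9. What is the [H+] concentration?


[H+] = 10^(-pH) = 10^(-3.9)
= 1.26×10^-4 M

1.26×10^-4 M


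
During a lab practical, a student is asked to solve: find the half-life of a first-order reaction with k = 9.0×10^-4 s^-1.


t½ = ln2/k = 0.693147/(9.0×10^-4 s^-1)
= 770.2 s

770.2 s


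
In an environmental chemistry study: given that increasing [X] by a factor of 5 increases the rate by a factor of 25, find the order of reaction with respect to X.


rate ∝ [X]^n
5^n = 25 → n = 2
Order in X: 2

2


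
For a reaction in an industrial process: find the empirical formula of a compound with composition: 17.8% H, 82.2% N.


Assume 100 g sample. Moles of each element:
  H: 17.8/1.008 = 17.659 mol
  N: 82.2/14.01 = 5.867 mol
Divide by smallest (5.867):
  H: 17.659/5.867 = 3.01
  N: 5.867/5.867 = 1.0
Empirical formula: NH3

NH3


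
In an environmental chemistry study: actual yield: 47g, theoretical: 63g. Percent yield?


% yield = actual/theoretical × 100
= 47/63 × 100
= 74.6%

74.6%


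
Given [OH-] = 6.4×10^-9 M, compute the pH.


pOH = -log10([OH-]) = -log10(6.4×10^-9)
= 9 - log10(6.4) = 8.19
pH = 14 - pOH = 14 - 8.19 = 5.81

5.81


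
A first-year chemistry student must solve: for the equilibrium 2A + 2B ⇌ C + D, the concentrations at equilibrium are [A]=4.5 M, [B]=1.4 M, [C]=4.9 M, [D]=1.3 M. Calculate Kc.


Kc = [C][D]/([A]^2[B]^2)
= (4.9^1 × 1.3^1)/(4.5^2 × 1.4^2)
= 6.37/39.69
= 0.1605

0.1605


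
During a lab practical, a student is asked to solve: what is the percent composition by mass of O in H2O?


M(H2O) = 2×1.008 + 1×16.0 = 18.016 g/mol
Mass of O = 1 × 16.0 = 16.00 g/mol
% O = 16.00/18.016 × 100 = 88.81%

88.81%


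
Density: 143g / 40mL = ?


ρ = mass/volume
= 143/40
= 3.575 g/mL

3.575 g/mL


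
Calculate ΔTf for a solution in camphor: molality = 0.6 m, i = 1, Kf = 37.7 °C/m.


ΔTf = Kf × m × i
= 37.7 × 0.6 × 1
= 22.62 °C

22.62 °C


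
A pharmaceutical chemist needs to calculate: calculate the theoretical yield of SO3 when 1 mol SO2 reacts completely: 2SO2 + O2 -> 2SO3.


Mole ratio SO3:SO2 = 2:2
n(SO3) = 1 × 2/2 = 1.000 mol
mass = 1.000 × 80.07 = 80.07 g

80.07 g


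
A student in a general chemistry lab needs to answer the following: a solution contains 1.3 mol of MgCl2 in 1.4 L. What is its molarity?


M = n/V = 1.3/1.4 = 0.929 mol/L

0.929 M


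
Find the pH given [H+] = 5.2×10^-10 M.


pH = -log10([H+]) = -log10(5.2×10^-10)
= 10 - log10(5.2)
= 10 - 0.72
= 9.28

9.28


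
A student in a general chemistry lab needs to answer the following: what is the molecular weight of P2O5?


M(P2O5) = 2×30.97 + 5×16.0
= 61.94 + 80.0
= 141.94 g/mol

141.94 g/mol


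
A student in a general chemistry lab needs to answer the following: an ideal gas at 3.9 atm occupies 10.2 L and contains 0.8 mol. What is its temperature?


PV = nRT  (R = 0.08206 L·atm/(mol·K))
T = PV/(nR) = 3.9×10.2/(0.8×0.08206)
= 39.78/0.065648
= 605.96 K

605.96 K


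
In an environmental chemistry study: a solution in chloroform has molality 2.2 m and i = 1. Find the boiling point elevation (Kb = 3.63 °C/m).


ΔTb = Kb × m × i
= 3.63 × 2.2 × 1
= 7.986 °C

7.986 °C


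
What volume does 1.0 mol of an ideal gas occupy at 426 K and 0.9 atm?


PV = nRT  (R = 0.08206 L·atm/(mol·K))
V = nRT/P = 1.0×0.08206×426/0.9
= 38.842 L

38.842 L


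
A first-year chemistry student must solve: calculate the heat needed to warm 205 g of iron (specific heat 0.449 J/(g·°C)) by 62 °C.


q = mcΔT = 205 × 0.449 × 62
= 5706.79 J

5706.79 J


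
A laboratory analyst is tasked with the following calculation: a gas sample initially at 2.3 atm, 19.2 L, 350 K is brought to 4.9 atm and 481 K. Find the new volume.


P1V1/T1 = P2V2/T2
V2 = P1V1T2/(T1P2)
= 2.3×19.2×481/(350×4.9)
= 12.385 L

12.385 L


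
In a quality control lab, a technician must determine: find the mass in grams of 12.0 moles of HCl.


M(HCl) = 36.46 g/mol
mass = n × M = 12.0 × 36.46 = 437.52 g

437.52 g


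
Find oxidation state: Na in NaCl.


Group 1 metal: +1
Oxidation number: +1

+1


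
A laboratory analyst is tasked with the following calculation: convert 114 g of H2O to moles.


M(H2O) = 18.02 g/mol
n = mass/M = 114/18.02 = 6.3263 mol

6.3263 mol


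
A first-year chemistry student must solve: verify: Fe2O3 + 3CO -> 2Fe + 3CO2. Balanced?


Equation: Fe2O3 + 3CO -> 2Fe + 3CO2
Check atoms: C: 3=3, Fe: 2=2, O: 6=6
Balanced

Yes, balanced


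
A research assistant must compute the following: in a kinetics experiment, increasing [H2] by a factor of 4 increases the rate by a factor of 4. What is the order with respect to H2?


rate ∝ [H2]^n
4^n = 4 → n = 1
Order in H2: 1

1


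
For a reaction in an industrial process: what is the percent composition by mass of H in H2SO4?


M(H2SO4) = 2×1.008 + 1×32.07 + 4×16.0 = 98.086 g/mol
Mass of H = 2 × 1.008 = 2.016 g/mol
% H = 2.016/98.086 × 100 = 2.06%

2.06%


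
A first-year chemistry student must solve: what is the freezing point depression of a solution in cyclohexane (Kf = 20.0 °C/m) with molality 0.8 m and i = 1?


ΔTf = Kf × m × i
= 20.0 × 0.8 × 1
= 16.0 °C

16.0 °C


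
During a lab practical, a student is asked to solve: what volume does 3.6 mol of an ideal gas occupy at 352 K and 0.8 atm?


PV = nRT  (R = 0.08206 L·atm/(mol·K))
V = nRT/P = 3.6×0.08206×352/0.8
= 129.983 L

129.983 L


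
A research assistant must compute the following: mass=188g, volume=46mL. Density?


ρ = mass/volume
= 188/46
= 4.087 g/mL

4.087 g/mL


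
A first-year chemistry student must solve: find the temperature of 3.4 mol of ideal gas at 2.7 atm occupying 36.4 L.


PV = nRT  (R = 0.08206 L·atm/(mol·K))
T = PV/(nR) = 2.7×36.4/(3.4×0.08206)
= 98.28/0.279004
= 352.25 K

352.25 K


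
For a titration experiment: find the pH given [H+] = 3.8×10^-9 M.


pH = -log10([H+]) = -log10(3.8×10^-9)
= 9 - log10(3.8)
= 9 - 0.58
= 8.42

8.42


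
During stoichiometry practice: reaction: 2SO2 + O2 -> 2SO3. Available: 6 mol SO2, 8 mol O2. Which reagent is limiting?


Mole ratio available / coefficient:
  SO2: 6/2 = 3.000
  O2: 8/1 = 8.000
Smaller ratio is limiting.

SO2


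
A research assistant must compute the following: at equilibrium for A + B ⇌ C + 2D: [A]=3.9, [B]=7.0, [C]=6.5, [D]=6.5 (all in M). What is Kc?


Kc = [C][D]^2/([A][B])
= (6.5^1 × 6.5^2)/(3.9^1 × 7.0^1)
= 274.625/27.3
= 10.06

10.06


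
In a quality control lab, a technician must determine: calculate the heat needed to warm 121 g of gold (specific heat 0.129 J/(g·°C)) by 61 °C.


q = mcΔT = 121 × 0.129 × 61
= 952.15 J

952.15 J


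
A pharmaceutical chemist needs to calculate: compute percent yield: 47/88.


% yield = actual/theoretical × 100
= 47/88 × 100
= 53.41%

53.41%


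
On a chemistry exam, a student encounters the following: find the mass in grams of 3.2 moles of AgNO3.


M(AgNO3) = 169.88 g/mol
mass = n × M = 3.2 × 169.88 = 543.62 g

543.62 g


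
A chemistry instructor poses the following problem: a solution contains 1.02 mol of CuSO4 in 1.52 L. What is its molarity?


M = n/V = 1.02/1.52 = 0.671 mol/L

0.671 M


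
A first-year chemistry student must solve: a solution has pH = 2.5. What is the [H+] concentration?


[H+] = 10^(-pH) = 10^(-2.5)
= 3.16×10^-3 M

3.16×10^-3 M


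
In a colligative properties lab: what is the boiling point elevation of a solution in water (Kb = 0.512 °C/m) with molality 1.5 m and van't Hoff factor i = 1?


ΔTb = Kb × m × i
= 0.512 × 1.5 × 1
= 0.768 °C

0.768 °C


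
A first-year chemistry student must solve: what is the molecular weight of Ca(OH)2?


M(Ca(OH)2) = 1×40.08 + 2×16.0 + 2×1.008
= 40.08 + 32.0 + 2.02
= 74.1 g/mol

74.1 g/mol


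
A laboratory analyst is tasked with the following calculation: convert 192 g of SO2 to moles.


M(SO2) = 64.07 g/mol
n = mass/M = 192/64.07 = 2.9967 mol

2.9967 mol


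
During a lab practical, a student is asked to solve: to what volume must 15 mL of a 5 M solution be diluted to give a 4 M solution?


C1V1 = C2V2
5 × 15 = 4 × V2
V2 = 75/4 = 18.75 mL

18.75 mL


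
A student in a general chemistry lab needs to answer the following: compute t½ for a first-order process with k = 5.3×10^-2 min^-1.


t½ = ln2/k = 0.693147/(5.3×10^-2 min^-1)
= 13.08 min

13.08 min


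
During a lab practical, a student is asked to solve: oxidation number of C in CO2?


x + 2(-2) = 0, so x = +4
Oxidation number: +4

+4


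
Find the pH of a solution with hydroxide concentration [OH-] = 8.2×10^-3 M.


pOH = -log10([OH-]) = -log10(8.2×10^-3)
= 3 - log10(8.2) = 2.09
pH = 14 - pOH = 14 - 2.09 = 11.91

11.91


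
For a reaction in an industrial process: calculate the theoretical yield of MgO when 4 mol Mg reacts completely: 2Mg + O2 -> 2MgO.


Mole ratio MgO:Mg = 2:2
n(MgO) = 4 × 2/2 = 4.000 mol
mass = 4.000 × 40.31 = 161.24 g

161.24 g


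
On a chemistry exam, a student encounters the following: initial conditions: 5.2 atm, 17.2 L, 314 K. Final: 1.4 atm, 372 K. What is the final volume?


P1V1/T1 = P2V2/T2
V2 = P1V1T2/(T1P2)
= 5.2×17.2×372/(314×1.4)
= 75.686 L

75.686 L


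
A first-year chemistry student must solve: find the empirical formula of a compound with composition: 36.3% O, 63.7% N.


Assume 100 g sample. Moles of each element:
  O: 36.3/16.0 = 2.269 mol
  N: 63.7/14.01 = 4.547 mol
Divide by smallest (2.269):
  O: 2.269/2.269 = 1.0
  N: 4.547/2.269 = 2.0
Empirical formula: N2O

N2O


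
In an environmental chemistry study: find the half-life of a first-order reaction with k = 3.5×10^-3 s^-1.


t½ = ln2/k = 0.693147/(3.5×10^-3 s^-1)
= 198.0 s

198.0 s


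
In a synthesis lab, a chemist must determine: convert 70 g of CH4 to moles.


M(CH4) = 16.04 g/mol
n = mass/M = 70/16.04 = 4.3641 mol

4.3641 mol


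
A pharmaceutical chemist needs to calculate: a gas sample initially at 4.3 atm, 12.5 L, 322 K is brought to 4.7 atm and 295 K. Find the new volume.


P1V1/T1 = P2V2/T2
V2 = P1V1T2/(T1P2)
= 4.3×12.5×295/(322×4.7)
= 10.477 L

10.477 L


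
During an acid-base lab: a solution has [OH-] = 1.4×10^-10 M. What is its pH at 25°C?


pOH = -log10([OH-]) = -log10(1.4×10^-10)
= 10 - log10(1.4) = 9.85
pH = 14 - pOH = 14 - 9.85 = 4.15

4.15


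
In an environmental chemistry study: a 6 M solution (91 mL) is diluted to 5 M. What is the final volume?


C1V1 = C2V2
6 × 91 = 5 × V2
V2 = 546/5 = 109.2 mL

109.2 mL


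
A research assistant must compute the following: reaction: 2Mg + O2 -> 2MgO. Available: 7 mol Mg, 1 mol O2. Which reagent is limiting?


Mole ratio available / coefficient:
  Mg: 7/2 = 3.500
  O2: 1/1 = 1.000
Smaller ratio is limiting.

O2


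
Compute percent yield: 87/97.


% yield = actual/theoretical × 100
= 87/97 × 100
= 89.69%

89.69%


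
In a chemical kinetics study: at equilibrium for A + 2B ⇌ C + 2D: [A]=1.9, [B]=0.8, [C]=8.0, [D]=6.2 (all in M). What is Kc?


Kc = [C][D]^2/([A][B]^2)
= (8.0^1 × 6.2^2)/(1.9^1 × 0.8^2)
= 307.52/1.216
= 252.9

252.9


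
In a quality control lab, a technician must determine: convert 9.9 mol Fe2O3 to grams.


M(Fe2O3) = 159.7 g/mol
mass = n × M = 9.9 × 159.7 = 1581.03 g

1581.03 g


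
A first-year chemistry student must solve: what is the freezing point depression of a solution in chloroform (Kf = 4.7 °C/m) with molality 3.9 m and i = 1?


ΔTf = Kf × m × i
= 4.7 × 3.9 × 1
= 18.33 °C

18.33 °C


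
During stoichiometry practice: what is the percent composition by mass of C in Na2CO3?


M(Na2CO3) = 2×22.99 + 1×12.01 + 3×16.0 = 105.99 g/mol
Mass of C = 1 × 12.01 = 12.01 g/mol
% C = 12.01/105.99 × 100 = 11.33%

11.33%


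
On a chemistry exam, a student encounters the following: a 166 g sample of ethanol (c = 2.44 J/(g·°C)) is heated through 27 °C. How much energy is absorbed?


q = mcΔT = 166 × 2.44 × 27
= 10936.08 J

10936.08 J


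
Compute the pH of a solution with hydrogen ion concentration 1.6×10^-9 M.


pH = -log10([H+]) = -log10(1.6×10^-9)
= 9 - log10(1.6)
= 9 - 0.2
= 8.8

8.8


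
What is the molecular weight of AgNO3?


M(AgNO3) = 1×107.87 + 1×14.01 + 3×16.0
= 107.87 + 14.01 + 48.0
= 169.88 g/mol

169.88 g/mol


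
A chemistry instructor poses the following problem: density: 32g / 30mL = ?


ρ = mass/volume
= 32/30
= 1.067 g/mL

1.067 g/mL


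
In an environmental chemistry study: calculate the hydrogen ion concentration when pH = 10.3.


[H+] = 10^(-pH) = 10^(-10.3)
= 5.01×10^-11 M

5.01×10^-11 M


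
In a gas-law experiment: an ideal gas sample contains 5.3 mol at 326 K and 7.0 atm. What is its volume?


PV = nRT  (R = 0.08206 L·atm/(mol·K))
V = nRT/P = 5.3×0.08206×326/7.0
= 20.255 L

20.255 L


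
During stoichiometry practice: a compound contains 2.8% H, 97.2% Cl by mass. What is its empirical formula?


Assume 100 g sample. Moles of each element:
  H: 2.8/1.008 = 2.778 mol
  Cl: 97.2/35.45 = 2.742 mol
Divide by smallest (2.742):
  H: 2.778/2.742 = 1.01
  Cl: 2.742/2.742 = 1.0
Empirical formula: HCl

HCl


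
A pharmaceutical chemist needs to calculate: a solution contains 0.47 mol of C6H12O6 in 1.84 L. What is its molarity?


M = n/V = 0.47/1.84 = 0.255 mol/L

0.255 M


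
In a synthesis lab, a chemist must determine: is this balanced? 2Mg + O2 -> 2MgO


Equation: 2Mg + O2 -> 2MgO
Check atoms: Mg: 2=2, O: 2=2
Balanced

Yes, balanced


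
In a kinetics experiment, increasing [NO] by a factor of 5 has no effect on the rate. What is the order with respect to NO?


rate ∝ [NO]^n
rate ∝ [NO]^0
Order in NO: 0

0


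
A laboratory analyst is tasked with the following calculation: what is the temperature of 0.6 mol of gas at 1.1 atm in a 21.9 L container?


PV = nRT  (R = 0.08206 L·atm/(mol·K))
T = PV/(nR) = 1.1×21.9/(0.6×0.08206)
= 24.09/0.049236
= 489.28 K

489.28 K


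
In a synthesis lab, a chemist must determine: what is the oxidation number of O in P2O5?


O is usually -2
Oxidation number: -2

-2


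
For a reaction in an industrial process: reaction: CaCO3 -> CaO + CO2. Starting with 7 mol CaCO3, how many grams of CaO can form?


Mole ratio CaO:CaCO3 = 1:1
n(CaO) = 7 × 1/1 = 7.000 mol
mass = 7.000 × 56.08 = 392.56 g

392.56 g


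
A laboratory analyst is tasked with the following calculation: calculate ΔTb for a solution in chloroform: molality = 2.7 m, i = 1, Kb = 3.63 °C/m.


ΔTb = Kb × m × i
= 3.63 × 2.7 × 1
= 9.801 °C

9.801 °C


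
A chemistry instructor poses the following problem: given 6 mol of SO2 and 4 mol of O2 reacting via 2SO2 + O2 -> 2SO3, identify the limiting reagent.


Mole ratio available / coefficient:
  SO2: 6/2 = 3.000
  O2: 4/1 = 4.000
Smaller ratio is limiting.

SO2


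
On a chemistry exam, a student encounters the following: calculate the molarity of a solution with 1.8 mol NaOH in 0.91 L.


M = n/V = 1.8/0.91 = 1.978 mol/L

1.978 M


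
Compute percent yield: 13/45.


% yield = actual/theoretical × 100
= 13/45 × 100
= 28.89%

28.89%


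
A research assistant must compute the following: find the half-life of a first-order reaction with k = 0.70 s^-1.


t½ = ln2/k = 0.693147/(0.70 s^-1)
= 0.9902 s

0.9902 s


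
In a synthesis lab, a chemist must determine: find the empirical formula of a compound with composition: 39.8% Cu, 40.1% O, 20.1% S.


Assume 100 g sample. Moles of each element:
  Cu: 39.8/63.55 = 0.626 mol
  O: 40.1/16.0 = 2.506 mol
  S: 20.1/32.07 = 0.627 mol
Divide by smallest (0.626):
  Cu: 0.626/0.626 = 1.0
  O: 2.506/0.626 = 4.0
  S: 0.627/0.626 = 1.0
Empirical formula: CuSO4

CuSO4


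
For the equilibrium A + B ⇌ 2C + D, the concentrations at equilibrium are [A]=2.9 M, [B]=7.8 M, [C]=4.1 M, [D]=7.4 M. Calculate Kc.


Kc = [C]^2[D]/([A][B])
= (4.1^2 × 7.4^1)/(2.9^1 × 7.8^1)
= 124.394/22.62
= 5.499

5.499


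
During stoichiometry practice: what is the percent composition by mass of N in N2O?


M(N2O) = 2×14.01 + 1×16.0 = 44.02 g/mol
Mass of N = 2 × 14.01 = 28.02 g/mol
% N = 28.02/44.02 × 100 = 63.65%

63.65%


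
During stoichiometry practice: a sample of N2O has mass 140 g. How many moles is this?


M(N2O) = 44.02 g/mol
n = mass/M = 140/44.02 = 3.1804 mol

3.1804 mol


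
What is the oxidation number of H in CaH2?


H with a metal (hydride): -1
Oxidation number: -1

-1
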